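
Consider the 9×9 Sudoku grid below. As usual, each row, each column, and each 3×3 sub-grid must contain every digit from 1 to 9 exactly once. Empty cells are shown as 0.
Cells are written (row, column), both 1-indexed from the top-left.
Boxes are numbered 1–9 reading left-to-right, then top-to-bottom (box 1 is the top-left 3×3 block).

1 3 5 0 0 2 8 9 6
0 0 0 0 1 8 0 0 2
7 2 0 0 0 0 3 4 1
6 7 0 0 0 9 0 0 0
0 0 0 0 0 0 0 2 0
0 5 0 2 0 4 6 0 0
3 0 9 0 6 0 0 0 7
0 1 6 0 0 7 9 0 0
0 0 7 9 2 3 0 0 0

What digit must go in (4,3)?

Cell (4,3) itself could take any of {1, 2, 3, 4, 8} by direct elimination.
Consider where 2 can go in row 4.
(4,4) is out (column 4 already has a 2).
(4,5) is out (column 5 already has a 2).
(4,7) is out (box 6 already has a 2).
(4,8) is out (column 8 already has a 2).
(4,9) is out (column 9 already has a 2).
So the only cell in row 4 that can hold 2 is (4,3).
Therefore (4,3) = 2.

2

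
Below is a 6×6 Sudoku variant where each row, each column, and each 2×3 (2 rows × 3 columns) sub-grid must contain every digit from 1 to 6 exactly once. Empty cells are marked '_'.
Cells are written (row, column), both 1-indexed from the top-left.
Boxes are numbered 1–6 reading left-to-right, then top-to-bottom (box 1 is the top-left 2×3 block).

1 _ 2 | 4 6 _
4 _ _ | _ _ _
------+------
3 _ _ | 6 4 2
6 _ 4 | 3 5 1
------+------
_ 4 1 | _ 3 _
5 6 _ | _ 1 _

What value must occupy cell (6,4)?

2

Row 6 already contains {1, 5, 6}.
Column 4 already contains {3, 4, 6}.
Its 2×3 block (box 6) already contains {1, 3}.
The only value from 1–6 not eliminated is 2, so (6,4) = 2.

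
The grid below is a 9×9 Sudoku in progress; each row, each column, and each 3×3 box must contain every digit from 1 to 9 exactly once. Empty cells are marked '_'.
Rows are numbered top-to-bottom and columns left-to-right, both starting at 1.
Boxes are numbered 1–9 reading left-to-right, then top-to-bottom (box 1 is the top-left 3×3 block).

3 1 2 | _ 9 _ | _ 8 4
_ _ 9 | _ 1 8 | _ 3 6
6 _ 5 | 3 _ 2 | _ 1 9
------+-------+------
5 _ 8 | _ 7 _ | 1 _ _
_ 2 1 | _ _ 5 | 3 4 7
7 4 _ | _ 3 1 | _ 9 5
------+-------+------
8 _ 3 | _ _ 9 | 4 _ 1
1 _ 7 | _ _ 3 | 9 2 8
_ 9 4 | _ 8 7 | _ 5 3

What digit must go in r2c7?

2

Cell r2c7 itself could take any of {2, 5, 7} by direct elimination.
Consider where 2 can go in box 3.
r1c7 is out (row 1 already has a 2).
r3c7 is out (row 3 already has a 2).
So the only cell in box 3 that can hold 2 is r2c7.
Therefore r2c7 = 2.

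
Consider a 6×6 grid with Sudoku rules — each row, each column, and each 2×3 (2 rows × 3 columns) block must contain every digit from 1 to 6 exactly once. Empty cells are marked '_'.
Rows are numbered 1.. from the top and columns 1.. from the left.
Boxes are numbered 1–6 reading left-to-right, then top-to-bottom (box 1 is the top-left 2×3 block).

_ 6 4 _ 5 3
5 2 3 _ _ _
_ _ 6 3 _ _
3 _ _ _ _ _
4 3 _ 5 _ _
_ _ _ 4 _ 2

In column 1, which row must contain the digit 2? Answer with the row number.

3

Consider where 2 can go in column 1.
row 1, column 1 is out (box 1 already has a 2).
row 6, column 1 is out (row 6 already has a 2).
So the only cell in column 1 that can hold 2 is row 3, column 1.
That is row 3.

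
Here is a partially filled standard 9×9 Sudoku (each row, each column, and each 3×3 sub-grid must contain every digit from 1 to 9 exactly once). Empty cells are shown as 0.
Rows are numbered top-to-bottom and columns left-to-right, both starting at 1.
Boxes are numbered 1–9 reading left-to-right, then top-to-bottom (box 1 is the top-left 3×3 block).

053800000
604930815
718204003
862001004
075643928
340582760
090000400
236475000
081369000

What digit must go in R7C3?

7

Row 7 already contains {4, 9}.
Column 3 already contains {1, 2, 3, 4, 5, 6, 8}.
Its 3×3 block (box 7) already contains {1, 2, 3, 6, 8, 9}.
The only value from 1–9 not eliminated is 7, so R7C3 = 7.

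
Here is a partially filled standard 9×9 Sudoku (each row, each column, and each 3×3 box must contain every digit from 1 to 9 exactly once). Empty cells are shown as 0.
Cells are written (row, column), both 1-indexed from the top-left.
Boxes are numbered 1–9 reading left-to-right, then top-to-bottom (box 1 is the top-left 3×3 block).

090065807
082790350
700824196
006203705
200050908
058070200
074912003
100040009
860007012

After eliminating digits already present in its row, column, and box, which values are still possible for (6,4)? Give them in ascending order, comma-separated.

1,4,6

Row 6 already contains {2, 5, 7, 8}.
Column 4 already contains {2, 7, 8, 9}.
Its 3×3 block (box 5) already contains {2, 3, 5, 7}.
Removing those from 1–9 leaves {1, 4, 6} as the candidates for (6,4).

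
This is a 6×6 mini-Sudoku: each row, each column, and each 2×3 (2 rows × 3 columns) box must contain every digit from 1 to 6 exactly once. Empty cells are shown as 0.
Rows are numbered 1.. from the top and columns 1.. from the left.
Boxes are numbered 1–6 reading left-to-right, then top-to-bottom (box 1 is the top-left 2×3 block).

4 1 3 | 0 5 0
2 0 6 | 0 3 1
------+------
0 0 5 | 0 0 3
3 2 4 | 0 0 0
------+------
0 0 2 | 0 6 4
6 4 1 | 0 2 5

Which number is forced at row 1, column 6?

Cell row 1, column 6 itself could take any of {2, 6} by direct elimination.
Consider where 2 can go in column 6.
row 4, column 6 is out (row 4 already has a 2).
So the only cell in column 6 that can hold 2 is row 1, column 6.
Therefore row 1, column 6 = 2.

2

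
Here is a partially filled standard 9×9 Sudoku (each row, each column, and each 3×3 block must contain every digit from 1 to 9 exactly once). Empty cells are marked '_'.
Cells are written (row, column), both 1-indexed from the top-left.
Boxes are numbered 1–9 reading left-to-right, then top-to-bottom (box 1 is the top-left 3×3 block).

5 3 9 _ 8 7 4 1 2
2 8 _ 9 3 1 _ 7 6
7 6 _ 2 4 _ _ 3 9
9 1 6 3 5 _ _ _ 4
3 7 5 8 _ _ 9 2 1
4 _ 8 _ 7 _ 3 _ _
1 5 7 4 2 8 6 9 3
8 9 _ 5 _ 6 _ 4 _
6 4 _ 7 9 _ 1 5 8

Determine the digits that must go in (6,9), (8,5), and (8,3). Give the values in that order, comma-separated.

For (6,9):
  Row 6 already contains {3, 4, 7, 8}.
  Column 9 already contains {1, 2, 3, 4, 6, 8, 9}.
  Its 3×3 block (box 6) already contains {1, 2, 3, 4, 9}.
  The only value from 1–9 not eliminated is 5, so (6,9) = 5.
For (8,5):
  Row 8 already contains {4, 5, 6, 8, 9}.
  Column 5 already contains {2, 3, 4, 5, 7, 8, 9}.
  Its 3×3 block (box 8) already contains {2, 4, 5, 6, 7, 8, 9}.
  The only value from 1–9 not eliminated is 1, so (8,5) = 1.
For (8,3):
  Consider where 3 can go in row 8.
  (8,5) is out (column 5 already has a 3).
  (8,7) is out (column 7 already has a 3).
  (8,9) is out (column 9 already has a 3).
  So the only cell in row 8 that can hold 3 is (8,3).
  So (8,3) = 3.

5,1,3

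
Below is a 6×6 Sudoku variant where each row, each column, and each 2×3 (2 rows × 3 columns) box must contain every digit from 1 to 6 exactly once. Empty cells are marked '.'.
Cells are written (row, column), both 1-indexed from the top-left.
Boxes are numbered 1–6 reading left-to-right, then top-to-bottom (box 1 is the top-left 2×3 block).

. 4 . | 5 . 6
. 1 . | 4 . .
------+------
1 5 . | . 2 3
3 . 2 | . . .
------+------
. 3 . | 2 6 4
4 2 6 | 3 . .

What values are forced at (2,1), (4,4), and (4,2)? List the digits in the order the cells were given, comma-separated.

For (2,1):
  Consider where 6 can go in column 1.
  (1,1) is out (row 1 already has a 6).
  (5,1) is out (row 5 already has a 6).
  So the only cell in column 1 that can hold 6 is (2,1).
  So (2,1) = 6.
For (4,4):
  Consider where 1 can go in column 4.
  (3,4) is out (row 3 already has a 1).
  So the only cell in column 4 that can hold 1 is (4,4).
  So (4,4) = 1.
For (4,2):
  Row 4 already contains {2, 3}.
  Column 2 already contains {1, 2, 3, 4, 5}.
  Its 2×3 block (box 3) already contains {1, 2, 3, 5}.
  The only value from 1–6 not eliminated is 6, so (4,2) = 6.

6,1,6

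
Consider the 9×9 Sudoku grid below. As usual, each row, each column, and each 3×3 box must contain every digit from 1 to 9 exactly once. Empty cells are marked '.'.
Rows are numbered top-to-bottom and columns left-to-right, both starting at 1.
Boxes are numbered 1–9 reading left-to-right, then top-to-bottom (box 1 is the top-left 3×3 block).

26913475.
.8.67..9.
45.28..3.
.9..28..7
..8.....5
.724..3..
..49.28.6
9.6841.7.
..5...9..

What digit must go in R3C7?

6

Cell R3C7 itself could take any of {1, 6} by direct elimination.
Consider where 6 can go in row 3.
R3C3 is out (column 3 already has a 6).
R3C6 is out (box 2 already has a 6).
R3C9 is out (column 9 already has a 6).
So the only cell in row 3 that can hold 6 is R3C7.
Therefore R3C7 = 6.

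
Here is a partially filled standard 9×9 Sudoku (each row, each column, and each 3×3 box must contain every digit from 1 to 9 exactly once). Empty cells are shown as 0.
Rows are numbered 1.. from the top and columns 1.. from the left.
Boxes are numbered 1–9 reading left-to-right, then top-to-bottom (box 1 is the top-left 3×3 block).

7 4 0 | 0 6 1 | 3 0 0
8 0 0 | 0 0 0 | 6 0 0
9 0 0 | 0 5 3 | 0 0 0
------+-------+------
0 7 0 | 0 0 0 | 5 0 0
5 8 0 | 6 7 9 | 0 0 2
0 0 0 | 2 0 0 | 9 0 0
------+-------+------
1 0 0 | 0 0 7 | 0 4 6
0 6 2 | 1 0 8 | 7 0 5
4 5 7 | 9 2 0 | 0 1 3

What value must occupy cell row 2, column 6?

Cell row 2, column 6 itself could take any of {2, 4} by direct elimination.
Consider where 2 can go in column 6.
row 4, column 6 is out (box 5 already has a 2).
row 6, column 6 is out (row 6 already has a 2).
row 9, column 6 is out (row 9 already has a 2).
So the only cell in column 6 that can hold 2 is row 2, column 6.
Therefore row 2, column 6 = 2.

2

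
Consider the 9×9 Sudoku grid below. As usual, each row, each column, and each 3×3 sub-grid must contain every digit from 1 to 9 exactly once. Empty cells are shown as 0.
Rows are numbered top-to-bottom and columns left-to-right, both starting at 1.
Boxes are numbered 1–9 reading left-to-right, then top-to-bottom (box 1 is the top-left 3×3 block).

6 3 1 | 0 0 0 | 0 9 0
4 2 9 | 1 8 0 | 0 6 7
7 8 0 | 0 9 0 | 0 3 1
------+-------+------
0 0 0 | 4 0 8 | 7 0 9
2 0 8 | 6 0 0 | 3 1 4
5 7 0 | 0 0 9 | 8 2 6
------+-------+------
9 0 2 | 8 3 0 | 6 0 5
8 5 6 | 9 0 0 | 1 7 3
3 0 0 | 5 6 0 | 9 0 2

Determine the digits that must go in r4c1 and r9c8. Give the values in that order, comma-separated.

For r4c1:
  Row 4 already contains {4, 7, 8, 9}.
  Column 1 already contains {2, 3, 4, 5, 6, 7, 8, 9}.
  Its 3×3 block (box 4) already contains {2, 5, 7, 8}.
  The only value from 1–9 not eliminated is 1, so r4c1 = 1.
For r9c8:
  Consider where 8 can go in row 9.
  r9c2 is out (column 2 already has a 8).
  r9c3 is out (column 3 already has a 8).
  r9c6 is out (column 6 already has a 8).
  So the only cell in row 9 that can hold 8 is r9c8.
  So r9c8 = 8.

1,8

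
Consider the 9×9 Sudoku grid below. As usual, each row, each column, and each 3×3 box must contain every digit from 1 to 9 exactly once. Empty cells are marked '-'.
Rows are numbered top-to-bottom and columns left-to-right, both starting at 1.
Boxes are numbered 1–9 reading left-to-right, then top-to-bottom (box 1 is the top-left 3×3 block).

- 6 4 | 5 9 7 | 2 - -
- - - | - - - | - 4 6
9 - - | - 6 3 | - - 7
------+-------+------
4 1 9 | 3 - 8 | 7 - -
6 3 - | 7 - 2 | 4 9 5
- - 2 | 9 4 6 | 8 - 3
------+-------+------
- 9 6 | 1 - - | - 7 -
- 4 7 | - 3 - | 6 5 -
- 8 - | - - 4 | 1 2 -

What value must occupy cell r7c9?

4

Cell r7c9 itself could take any of {4, 8} by direct elimination.
Consider where 4 can go in row 7.
r7c1 is out (column 1 already has a 4).
r7c5 is out (column 5 already has a 4).
r7c6 is out (column 6 already has a 4).
r7c7 is out (column 7 already has a 4).
So the only cell in row 7 that can hold 4 is r7c9.
Therefore r7c9 = 4.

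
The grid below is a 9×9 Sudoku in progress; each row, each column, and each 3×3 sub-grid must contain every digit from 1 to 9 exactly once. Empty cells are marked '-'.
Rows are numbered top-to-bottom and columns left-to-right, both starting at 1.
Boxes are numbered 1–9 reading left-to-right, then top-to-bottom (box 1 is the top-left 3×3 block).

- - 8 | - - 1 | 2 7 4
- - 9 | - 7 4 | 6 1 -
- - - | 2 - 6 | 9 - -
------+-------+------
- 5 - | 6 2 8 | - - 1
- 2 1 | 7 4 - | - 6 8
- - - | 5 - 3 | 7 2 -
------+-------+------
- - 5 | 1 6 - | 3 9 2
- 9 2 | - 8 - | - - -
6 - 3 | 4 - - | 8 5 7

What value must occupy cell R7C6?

7

Row 7 already contains {1, 2, 3, 5, 6, 9}.
Column 6 already contains {1, 3, 4, 6, 8}.
Its 3×3 block (box 8) already contains {1, 4, 6, 8}.
The only value from 1–9 not eliminated is 7, so R7C6 = 7.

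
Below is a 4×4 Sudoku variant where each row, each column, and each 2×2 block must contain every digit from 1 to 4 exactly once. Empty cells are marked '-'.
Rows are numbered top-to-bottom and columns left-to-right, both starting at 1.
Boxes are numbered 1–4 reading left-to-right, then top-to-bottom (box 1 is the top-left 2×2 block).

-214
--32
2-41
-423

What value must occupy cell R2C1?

4

Cell R2C1 itself could take any of {1, 4} by direct elimination.
Consider where 4 can go in box 1.
R1C1 is out (row 1 already has a 4).
R2C2 is out (column 2 already has a 4).
So the only cell in box 1 that can hold 4 is R2C1.
Therefore R2C1 = 4.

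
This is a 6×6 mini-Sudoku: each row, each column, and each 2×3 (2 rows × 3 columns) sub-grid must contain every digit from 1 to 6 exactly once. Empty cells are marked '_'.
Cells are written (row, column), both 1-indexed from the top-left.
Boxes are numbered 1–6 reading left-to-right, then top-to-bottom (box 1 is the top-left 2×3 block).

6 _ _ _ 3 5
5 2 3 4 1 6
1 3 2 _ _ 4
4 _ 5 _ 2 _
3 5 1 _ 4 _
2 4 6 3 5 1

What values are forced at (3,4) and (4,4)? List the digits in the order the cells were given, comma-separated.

5,1

For (3,4):
  Consider where 5 can go in row 3.
  (3,5) is out (column 5 already has a 5).
  So the only cell in row 3 that can hold 5 is (3,4).
  So (3,4) = 5.
For (4,4):
  Consider where 1 can go in row 4.
  (4,2) is out (box 3 already has a 1).
  (4,6) is out (column 6 already has a 1).
  So the only cell in row 4 that can hold 1 is (4,4).
  So (4,4) = 1.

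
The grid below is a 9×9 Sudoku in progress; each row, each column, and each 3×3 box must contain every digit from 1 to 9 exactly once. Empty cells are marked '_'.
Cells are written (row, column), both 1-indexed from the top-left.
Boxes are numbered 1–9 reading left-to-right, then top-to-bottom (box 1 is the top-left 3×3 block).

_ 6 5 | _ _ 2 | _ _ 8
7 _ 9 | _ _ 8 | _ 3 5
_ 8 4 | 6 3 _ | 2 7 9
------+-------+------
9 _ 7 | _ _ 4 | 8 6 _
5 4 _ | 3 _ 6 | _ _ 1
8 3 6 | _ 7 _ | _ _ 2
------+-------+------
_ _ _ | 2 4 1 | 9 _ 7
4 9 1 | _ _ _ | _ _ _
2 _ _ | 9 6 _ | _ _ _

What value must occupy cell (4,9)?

Row 4 already contains {4, 6, 7, 8, 9}.
Column 9 already contains {1, 2, 5, 7, 8, 9}.
Its 3×3 block (box 6) already contains {1, 2, 6, 8}.
The only value from 1–9 not eliminated is 3, so (4,9) = 3.

3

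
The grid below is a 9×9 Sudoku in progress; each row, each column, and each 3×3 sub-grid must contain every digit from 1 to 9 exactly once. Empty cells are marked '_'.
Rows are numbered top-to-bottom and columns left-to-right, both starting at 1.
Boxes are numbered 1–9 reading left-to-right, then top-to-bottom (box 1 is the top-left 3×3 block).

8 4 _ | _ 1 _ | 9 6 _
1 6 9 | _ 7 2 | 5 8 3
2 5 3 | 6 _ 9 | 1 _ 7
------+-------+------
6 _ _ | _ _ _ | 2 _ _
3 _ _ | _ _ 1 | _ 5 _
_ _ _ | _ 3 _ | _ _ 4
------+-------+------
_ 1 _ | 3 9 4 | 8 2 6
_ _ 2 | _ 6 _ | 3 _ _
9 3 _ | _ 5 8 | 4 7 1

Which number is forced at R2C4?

Row 2 already contains {1, 2, 3, 5, 6, 7, 8, 9}.
Column 4 already contains {3, 6}.
Its 3×3 block (box 2) already contains {1, 2, 6, 7, 9}.
The only value from 1–9 not eliminated is 4, so R2C4 = 4.

4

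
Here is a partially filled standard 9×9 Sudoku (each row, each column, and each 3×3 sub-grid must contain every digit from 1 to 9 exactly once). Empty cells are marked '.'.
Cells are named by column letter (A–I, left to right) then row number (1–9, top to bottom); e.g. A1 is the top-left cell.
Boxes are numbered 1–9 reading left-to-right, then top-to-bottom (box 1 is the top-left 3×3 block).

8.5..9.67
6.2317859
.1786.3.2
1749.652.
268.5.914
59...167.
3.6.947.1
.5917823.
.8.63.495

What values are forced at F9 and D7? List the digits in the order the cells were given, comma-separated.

2,5

For F9:
  Row 9 already contains {3, 4, 5, 6, 8, 9}.
  Column F already contains {1, 4, 6, 7, 8, 9}.
  Its 3×3 block (box 8) already contains {1, 3, 4, 6, 7, 8, 9}.
  The only value from 1–9 not eliminated is 2, so F9 = 2.
For D7:
  Consider where 5 can go in row 7.
  B7 is out (column B already has a 5).
  H7 is out (column H already has a 5).
  So the only cell in row 7 that can hold 5 is D7.
  So D7 = 5.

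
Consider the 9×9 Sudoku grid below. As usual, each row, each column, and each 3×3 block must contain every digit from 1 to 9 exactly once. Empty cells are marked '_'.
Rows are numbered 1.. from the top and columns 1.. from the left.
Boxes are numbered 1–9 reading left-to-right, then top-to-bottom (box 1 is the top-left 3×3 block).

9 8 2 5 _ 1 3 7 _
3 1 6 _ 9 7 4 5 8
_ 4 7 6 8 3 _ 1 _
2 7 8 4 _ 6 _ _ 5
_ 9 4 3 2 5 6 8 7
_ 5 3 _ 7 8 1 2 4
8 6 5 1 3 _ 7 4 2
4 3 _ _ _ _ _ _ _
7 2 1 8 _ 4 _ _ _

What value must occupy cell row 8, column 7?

Cell row 8, column 7 itself could take any of {5, 8, 9} by direct elimination.
Consider where 8 can go in row 8.
row 8, column 3 is out (column 3 already has a 8). row 8, column 4 is out (column 4 already has a 8). row 8, column 5 is out (column 5 already has a 8). row 8, column 6 is out (column 6 already has a 8). The remaining empty cells in row 8 are similarly blocked.
So the only cell in row 8 that can hold 8 is row 8, column 7.
Therefore row 8, column 7 = 8.

8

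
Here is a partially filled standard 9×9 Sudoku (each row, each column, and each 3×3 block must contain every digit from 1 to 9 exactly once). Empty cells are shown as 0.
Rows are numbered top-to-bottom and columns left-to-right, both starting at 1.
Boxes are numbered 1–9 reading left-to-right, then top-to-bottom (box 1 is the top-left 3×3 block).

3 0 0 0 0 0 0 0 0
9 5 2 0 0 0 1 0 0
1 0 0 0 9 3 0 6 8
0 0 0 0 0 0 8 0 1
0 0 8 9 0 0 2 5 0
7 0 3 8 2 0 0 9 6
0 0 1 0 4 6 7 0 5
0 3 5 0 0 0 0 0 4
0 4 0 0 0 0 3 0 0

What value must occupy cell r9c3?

Cell r9c3 itself could take any of {6, 7, 9} by direct elimination.
Consider where 7 can go in box 7.
r7c1 is out (row 7 already has a 7).
r7c2 is out (row 7 already has a 7).
r8c1 is out (column 1 already has a 7).
r9c1 is out (column 1 already has a 7).
So the only cell in box 7 that can hold 7 is r9c3.
Therefore r9c3 = 7.

7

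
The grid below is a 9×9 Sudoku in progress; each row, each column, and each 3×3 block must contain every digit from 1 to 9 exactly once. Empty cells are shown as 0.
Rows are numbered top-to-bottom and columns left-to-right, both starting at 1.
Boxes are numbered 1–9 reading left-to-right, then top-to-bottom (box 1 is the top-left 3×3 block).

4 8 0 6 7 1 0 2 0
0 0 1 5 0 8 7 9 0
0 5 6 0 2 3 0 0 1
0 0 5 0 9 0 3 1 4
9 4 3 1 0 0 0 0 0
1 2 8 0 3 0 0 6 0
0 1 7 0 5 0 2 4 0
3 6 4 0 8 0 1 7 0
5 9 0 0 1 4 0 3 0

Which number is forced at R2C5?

Row 2 already contains {1, 5, 7, 8, 9}.
Column 5 already contains {1, 2, 3, 5, 7, 8, 9}.
Its 3×3 block (box 2) already contains {1, 2, 3, 5, 6, 7, 8}.
The only value from 1–9 not eliminated is 4, so R2C5 = 4.

4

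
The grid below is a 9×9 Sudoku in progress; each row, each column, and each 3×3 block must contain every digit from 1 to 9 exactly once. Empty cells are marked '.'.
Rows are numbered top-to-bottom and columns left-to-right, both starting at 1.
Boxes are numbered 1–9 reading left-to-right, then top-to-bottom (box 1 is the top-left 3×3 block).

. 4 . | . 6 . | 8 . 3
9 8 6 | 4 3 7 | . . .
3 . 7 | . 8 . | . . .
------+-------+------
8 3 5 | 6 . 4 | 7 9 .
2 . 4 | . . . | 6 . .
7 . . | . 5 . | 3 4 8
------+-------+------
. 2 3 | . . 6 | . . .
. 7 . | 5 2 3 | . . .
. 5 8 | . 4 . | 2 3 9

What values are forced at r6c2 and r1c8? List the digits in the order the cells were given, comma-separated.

For r6c2:
  Consider where 6 can go in column 2.
  r3c2 is out (box 1 already has a 6).
  r5c2 is out (row 5 already has a 6).
  So the only cell in column 2 that can hold 6 is r6c2.
  So r6c2 = 6.
For r1c8:
  Consider where 7 can go in row 1.
  r1c1 is out (column 1 already has a 7).
  r1c3 is out (column 3 already has a 7).
  r1c4 is out (box 2 already has a 7).
  r1c6 is out (column 6 already has a 7).
  So the only cell in row 1 that can hold 7 is r1c8.
  So r1c8 = 7.

6,7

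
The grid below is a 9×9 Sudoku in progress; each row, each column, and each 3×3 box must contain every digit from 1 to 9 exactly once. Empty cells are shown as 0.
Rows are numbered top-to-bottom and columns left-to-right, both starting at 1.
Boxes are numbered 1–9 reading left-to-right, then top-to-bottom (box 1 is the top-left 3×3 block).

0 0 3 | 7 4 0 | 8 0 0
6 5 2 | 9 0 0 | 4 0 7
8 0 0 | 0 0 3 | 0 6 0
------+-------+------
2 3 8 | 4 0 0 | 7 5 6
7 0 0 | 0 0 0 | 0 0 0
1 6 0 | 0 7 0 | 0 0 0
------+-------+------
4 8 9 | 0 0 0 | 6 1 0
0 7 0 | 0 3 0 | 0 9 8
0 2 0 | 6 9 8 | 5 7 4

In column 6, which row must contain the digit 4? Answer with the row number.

8

Consider where 4 can go in column 6.
r1c6 is out (row 1 already has a 4). r2c6 is out (row 2 already has a 4). r4c6 is out (row 4 already has a 4). r5c6 is out (box 5 already has a 4). The remaining empty cells in column 6 are similarly blocked.
So the only cell in column 6 that can hold 4 is r8c6.
That is row 8.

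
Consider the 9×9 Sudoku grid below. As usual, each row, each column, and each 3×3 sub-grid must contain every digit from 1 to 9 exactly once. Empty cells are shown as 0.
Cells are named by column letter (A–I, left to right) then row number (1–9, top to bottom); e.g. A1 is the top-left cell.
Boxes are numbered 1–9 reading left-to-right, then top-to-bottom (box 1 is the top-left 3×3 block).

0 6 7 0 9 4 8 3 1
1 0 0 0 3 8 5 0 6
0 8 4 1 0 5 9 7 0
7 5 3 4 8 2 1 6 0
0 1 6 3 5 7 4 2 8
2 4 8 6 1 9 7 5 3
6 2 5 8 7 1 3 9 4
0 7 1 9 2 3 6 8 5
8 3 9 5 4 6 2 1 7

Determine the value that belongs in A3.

Row 3 already contains {1, 4, 5, 7, 8, 9}.
Column A already contains {1, 2, 6, 7, 8}.
Its 3×3 block (box 1) already contains {1, 4, 6, 7, 8}.
The only value from 1–9 not eliminated is 3, so A3 = 3.

3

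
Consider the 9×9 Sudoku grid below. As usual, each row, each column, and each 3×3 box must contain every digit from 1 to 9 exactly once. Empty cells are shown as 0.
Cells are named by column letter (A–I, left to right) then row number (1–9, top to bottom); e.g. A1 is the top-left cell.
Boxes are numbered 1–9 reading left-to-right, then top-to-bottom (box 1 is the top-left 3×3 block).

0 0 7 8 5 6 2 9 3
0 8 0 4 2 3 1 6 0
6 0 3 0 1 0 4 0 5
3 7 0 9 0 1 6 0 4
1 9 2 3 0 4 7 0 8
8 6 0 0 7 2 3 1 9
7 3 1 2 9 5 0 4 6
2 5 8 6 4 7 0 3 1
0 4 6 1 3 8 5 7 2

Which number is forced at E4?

Row 4 already contains {1, 3, 4, 6, 7, 9}.
Column E already contains {1, 2, 3, 4, 5, 7, 9}.
Its 3×3 block (box 5) already contains {1, 2, 3, 4, 7, 9}.
The only value from 1–9 not eliminated is 8, so E4 = 8.

8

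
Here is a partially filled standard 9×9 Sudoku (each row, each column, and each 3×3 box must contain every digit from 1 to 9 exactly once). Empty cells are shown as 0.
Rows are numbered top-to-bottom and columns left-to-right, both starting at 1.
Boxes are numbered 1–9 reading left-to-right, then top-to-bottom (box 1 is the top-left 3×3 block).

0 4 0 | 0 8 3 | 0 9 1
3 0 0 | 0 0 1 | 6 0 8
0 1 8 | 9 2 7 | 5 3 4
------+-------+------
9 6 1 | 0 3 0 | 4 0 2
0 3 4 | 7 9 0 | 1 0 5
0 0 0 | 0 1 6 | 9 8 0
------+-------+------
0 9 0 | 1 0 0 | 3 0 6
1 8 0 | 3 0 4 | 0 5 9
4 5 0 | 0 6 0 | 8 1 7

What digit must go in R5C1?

Cell R5C1 itself could take any of {2, 8} by direct elimination.
Consider where 8 can go in column 1.
R1C1 is out (row 1 already has a 8).
R3C1 is out (row 3 already has a 8).
R6C1 is out (row 6 already has a 8).
R7C1 is out (box 7 already has a 8).
So the only cell in column 1 that can hold 8 is R5C1.
Therefore R5C1 = 8.

8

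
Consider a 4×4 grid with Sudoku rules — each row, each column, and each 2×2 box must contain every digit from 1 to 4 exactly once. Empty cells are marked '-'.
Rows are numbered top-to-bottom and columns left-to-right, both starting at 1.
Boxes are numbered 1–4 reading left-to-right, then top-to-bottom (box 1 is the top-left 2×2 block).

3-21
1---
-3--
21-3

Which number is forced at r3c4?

Cell r3c4 itself could take any of {2, 4} by direct elimination.
Consider where 2 can go in row 3.
r3c1 is out (column 1 already has a 2).
r3c3 is out (column 3 already has a 2).
So the only cell in row 3 that can hold 2 is r3c4.
Therefore r3c4 = 2.

2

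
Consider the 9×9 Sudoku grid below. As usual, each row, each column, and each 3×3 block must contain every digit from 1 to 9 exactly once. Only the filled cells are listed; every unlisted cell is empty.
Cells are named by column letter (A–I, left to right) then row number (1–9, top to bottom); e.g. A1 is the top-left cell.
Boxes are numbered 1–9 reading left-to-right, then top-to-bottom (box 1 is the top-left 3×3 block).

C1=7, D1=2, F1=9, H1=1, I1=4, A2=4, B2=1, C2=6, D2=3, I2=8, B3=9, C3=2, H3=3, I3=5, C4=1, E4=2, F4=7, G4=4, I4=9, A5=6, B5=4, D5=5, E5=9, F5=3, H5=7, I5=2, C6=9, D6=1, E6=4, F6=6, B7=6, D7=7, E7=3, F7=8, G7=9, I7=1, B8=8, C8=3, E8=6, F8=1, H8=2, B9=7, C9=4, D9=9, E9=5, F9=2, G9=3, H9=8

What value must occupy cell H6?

5

Row 6 already contains {1, 4, 6, 9}.
Column H already contains {1, 2, 3, 7, 8}.
Its 3×3 block (box 6) already contains {2, 4, 7, 9}.
The only value from 1–9 not eliminated is 5, so H6 = 5.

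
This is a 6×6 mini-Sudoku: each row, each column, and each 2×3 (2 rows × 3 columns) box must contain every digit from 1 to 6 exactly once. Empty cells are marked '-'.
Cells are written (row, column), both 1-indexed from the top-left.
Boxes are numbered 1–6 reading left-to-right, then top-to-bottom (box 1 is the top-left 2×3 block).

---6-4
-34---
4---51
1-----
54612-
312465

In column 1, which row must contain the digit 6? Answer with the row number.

Consider where 6 can go in column 1.
(1,1) is out (row 1 already has a 6).
So the only cell in column 1 that can hold 6 is (2,1).
That is row 2.

2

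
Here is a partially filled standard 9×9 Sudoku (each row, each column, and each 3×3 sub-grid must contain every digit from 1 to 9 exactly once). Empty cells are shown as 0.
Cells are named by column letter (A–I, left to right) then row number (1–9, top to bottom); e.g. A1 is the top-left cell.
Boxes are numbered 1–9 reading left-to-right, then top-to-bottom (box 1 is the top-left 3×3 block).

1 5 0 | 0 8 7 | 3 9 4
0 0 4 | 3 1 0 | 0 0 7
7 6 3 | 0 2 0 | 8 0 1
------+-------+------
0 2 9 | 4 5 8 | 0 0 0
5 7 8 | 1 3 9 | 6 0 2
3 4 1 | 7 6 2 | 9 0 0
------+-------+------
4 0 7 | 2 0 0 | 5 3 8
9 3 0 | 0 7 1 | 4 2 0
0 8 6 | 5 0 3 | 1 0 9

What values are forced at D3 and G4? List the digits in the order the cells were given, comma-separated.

For D3:
  Row 3 already contains {1, 2, 3, 6, 7, 8}.
  Column D already contains {1, 2, 3, 4, 5, 7}.
  Its 3×3 block (box 2) already contains {1, 2, 3, 7, 8}.
  The only value from 1–9 not eliminated is 9, so D3 = 9.
For G4:
  Row 4 already contains {2, 4, 5, 8, 9}.
  Column G already contains {1, 3, 4, 5, 6, 8, 9}.
  Its 3×3 block (box 6) already contains {2, 6, 9}.
  The only value from 1–9 not eliminated is 7, so G4 = 7.

9,7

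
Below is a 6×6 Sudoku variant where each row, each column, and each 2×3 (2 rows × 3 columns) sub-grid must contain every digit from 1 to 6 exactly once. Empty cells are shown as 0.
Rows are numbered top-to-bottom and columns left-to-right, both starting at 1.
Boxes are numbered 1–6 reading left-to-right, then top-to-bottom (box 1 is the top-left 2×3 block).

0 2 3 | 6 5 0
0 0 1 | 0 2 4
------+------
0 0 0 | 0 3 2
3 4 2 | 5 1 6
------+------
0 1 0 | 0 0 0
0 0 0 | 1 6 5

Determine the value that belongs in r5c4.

2

Cell r5c4 itself could take any of {2, 3, 4} by direct elimination.
Consider where 2 can go in box 6.
r5c5 is out (column 5 already has a 2).
r5c6 is out (column 6 already has a 2).
So the only cell in box 6 that can hold 2 is r5c4.
Therefore r5c4 = 2.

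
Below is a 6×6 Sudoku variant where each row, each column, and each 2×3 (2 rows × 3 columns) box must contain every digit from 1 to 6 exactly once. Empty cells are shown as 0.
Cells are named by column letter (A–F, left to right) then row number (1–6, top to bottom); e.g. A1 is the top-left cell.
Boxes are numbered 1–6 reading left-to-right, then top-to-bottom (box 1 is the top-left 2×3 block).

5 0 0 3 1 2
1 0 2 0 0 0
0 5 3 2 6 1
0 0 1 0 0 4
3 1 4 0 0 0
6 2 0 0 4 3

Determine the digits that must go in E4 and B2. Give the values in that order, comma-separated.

For E4:
  Consider where 3 can go in column E.
  E2 is out (box 2 already has a 3).
  E5 is out (row 5 already has a 3).
  So the only cell in column E that can hold 3 is E4.
  So E4 = 3.
For B2:
  Consider where 3 can go in box 1.
  B1 is out (row 1 already has a 3).
  C1 is out (row 1 already has a 3).
  So the only cell in box 1 that can hold 3 is B2.
  So B2 = 3.

3,3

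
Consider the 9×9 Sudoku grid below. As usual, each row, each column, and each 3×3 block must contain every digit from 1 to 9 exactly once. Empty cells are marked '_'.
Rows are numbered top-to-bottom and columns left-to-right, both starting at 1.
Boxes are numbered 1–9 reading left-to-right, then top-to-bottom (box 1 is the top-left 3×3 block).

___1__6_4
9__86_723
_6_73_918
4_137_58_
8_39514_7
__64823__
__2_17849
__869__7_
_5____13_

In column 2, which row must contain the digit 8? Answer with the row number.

Consider where 8 can go in column 2.
r2c2 is out (row 2 already has a 8). r4c2 is out (row 4 already has a 8). r5c2 is out (row 5 already has a 8). r6c2 is out (row 6 already has a 8). The remaining empty cells in column 2 are similarly blocked.
So the only cell in column 2 that can hold 8 is r1c2.
That is row 1.

1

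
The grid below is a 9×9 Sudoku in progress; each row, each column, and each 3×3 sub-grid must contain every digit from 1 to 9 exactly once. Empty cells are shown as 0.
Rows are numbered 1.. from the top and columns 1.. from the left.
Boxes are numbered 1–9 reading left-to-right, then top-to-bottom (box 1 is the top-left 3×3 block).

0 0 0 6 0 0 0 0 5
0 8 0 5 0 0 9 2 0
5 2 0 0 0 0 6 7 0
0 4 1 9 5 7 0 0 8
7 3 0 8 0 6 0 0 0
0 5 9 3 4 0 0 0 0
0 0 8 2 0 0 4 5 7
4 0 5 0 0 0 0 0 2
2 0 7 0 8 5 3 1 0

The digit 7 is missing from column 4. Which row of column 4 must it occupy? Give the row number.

Consider where 7 can go in column 4.
row 3, column 4 is out (row 3 already has a 7).
row 9, column 4 is out (row 9 already has a 7).
So the only cell in column 4 that can hold 7 is row 8, column 4.
That is row 8.

8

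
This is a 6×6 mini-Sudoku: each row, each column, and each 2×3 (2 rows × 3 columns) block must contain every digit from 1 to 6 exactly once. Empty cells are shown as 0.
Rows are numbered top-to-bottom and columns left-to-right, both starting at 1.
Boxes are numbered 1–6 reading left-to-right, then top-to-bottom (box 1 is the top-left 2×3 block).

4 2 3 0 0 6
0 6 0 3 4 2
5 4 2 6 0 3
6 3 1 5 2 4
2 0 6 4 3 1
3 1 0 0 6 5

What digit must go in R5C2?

5

Row 5 already contains {1, 2, 3, 4, 6}.
Column 2 already contains {1, 2, 3, 4, 6}.
Its 2×3 block (box 5) already contains {1, 2, 3, 6}.
The only value from 1–6 not eliminated is 5, so R5C2 = 5.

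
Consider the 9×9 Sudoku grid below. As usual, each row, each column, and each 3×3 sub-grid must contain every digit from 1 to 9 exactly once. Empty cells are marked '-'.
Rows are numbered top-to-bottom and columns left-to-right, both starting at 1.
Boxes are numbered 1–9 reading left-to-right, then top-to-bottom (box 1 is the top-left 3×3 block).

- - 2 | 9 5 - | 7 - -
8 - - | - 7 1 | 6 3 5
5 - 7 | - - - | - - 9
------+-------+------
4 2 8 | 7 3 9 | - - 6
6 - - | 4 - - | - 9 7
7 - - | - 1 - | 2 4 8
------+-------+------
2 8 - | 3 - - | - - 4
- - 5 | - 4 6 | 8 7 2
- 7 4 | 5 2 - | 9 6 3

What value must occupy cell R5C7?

3

Cell R5C7 itself could take any of {1, 3, 5} by direct elimination.
Consider where 3 can go in box 6.
R4C7 is out (row 4 already has a 3).
R4C8 is out (row 4 already has a 3).
So the only cell in box 6 that can hold 3 is R5C7.
Therefore R5C7 = 3.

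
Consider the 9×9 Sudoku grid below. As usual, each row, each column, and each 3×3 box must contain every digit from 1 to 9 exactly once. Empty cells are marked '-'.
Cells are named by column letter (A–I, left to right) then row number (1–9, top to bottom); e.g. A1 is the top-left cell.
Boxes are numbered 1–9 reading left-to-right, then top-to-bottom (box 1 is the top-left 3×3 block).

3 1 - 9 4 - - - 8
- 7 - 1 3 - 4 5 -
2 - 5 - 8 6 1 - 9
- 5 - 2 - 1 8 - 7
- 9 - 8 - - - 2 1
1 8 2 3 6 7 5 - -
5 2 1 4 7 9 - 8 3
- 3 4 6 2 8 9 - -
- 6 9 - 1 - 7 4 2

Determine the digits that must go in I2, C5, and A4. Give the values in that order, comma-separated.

6,7,4

For I2:
  Row 2 already contains {1, 3, 4, 5, 7}.
  Column I already contains {1, 2, 3, 7, 8, 9}.
  Its 3×3 block (box 3) already contains {1, 4, 5, 8, 9}.
  The only value from 1–9 not eliminated is 6, so I2 = 6.
For C5:
  Consider where 7 can go in column C.
  C1 is out (box 1 already has a 7).
  C2 is out (row 2 already has a 7).
  C4 is out (row 4 already has a 7).
  So the only cell in column C that can hold 7 is C5.
  So C5 = 7.
For A4:
  Consider where 4 can go in row 4.
  C4 is out (column C already has a 4).
  E4 is out (column E already has a 4).
  H4 is out (column H already has a 4).
  So the only cell in row 4 that can hold 4 is A4.
  So A4 = 4.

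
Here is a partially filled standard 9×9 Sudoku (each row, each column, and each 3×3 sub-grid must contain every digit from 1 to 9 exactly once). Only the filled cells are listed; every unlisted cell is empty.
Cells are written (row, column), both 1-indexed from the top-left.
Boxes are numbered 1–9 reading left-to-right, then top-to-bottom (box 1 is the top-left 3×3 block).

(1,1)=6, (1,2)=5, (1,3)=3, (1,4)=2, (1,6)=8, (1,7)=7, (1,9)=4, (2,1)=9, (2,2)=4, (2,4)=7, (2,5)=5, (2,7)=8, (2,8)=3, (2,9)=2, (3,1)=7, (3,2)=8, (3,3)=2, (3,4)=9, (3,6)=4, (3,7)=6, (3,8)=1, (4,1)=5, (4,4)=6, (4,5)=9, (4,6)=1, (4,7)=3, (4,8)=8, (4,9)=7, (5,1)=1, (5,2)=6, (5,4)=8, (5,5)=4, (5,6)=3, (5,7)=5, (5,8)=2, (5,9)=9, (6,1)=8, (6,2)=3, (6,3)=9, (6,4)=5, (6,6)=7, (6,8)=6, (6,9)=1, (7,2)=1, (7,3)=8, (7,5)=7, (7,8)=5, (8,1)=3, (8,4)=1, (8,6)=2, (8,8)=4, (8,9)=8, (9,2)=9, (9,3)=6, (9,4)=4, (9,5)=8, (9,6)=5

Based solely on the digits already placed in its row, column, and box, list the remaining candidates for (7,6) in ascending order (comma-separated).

Row 7 already contains {1, 5, 7, 8}.
Column 6 already contains {1, 2, 3, 4, 5, 7, 8}.
Its 3×3 block (box 8) already contains {1, 2, 4, 5, 7, 8}.
Removing those from 1–9 leaves {6, 9} as the candidates for (7,6).

6,9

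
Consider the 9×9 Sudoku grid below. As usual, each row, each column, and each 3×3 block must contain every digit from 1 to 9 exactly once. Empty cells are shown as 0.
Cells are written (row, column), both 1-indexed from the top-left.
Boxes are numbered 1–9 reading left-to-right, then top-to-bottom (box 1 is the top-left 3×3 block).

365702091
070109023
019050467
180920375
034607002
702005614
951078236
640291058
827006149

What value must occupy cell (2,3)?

Row 2 already contains {1, 2, 3, 7, 9}.
Column 3 already contains {1, 2, 4, 5, 7, 9}.
Its 3×3 block (box 1) already contains {1, 3, 5, 6, 7, 9}.
The only value from 1–9 not eliminated is 8, so (2,3) = 8.

8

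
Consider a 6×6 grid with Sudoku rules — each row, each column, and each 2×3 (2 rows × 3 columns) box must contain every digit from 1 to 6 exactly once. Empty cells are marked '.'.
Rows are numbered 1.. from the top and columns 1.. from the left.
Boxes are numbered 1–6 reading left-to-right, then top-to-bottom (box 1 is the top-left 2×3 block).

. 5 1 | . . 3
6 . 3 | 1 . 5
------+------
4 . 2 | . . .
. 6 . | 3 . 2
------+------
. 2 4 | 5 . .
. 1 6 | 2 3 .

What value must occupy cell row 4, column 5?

Cell row 4, column 5 itself could take any of {1, 4, 5} by direct elimination.
Consider where 4 can go in box 4.
row 3, column 4 is out (row 3 already has a 4).
row 3, column 5 is out (row 3 already has a 4).
row 3, column 6 is out (row 3 already has a 4).
So the only cell in box 4 that can hold 4 is row 4, column 5.
Therefore row 4, column 5 = 4.

4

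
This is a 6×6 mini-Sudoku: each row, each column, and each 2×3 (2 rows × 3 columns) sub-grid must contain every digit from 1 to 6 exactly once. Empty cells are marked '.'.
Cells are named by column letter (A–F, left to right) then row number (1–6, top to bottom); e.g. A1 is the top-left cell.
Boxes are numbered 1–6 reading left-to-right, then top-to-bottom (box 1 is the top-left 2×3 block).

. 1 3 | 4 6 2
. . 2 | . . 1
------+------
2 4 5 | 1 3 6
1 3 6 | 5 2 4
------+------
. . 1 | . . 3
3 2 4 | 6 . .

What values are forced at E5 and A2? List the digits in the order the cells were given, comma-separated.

4,4

For E5:
  Consider where 4 can go in box 6.
  D5 is out (column D already has a 4).
  E6 is out (row 6 already has a 4).
  F6 is out (row 6 already has a 4).
  So the only cell in box 6 that can hold 4 is E5.
  So E5 = 4.
For A2:
  Consider where 4 can go in row 2.
  B2 is out (column B already has a 4).
  D2 is out (column D already has a 4).
  E2 is out (box 2 already has a 4).
  So the only cell in row 2 that can hold 4 is A2.
  So A2 = 4.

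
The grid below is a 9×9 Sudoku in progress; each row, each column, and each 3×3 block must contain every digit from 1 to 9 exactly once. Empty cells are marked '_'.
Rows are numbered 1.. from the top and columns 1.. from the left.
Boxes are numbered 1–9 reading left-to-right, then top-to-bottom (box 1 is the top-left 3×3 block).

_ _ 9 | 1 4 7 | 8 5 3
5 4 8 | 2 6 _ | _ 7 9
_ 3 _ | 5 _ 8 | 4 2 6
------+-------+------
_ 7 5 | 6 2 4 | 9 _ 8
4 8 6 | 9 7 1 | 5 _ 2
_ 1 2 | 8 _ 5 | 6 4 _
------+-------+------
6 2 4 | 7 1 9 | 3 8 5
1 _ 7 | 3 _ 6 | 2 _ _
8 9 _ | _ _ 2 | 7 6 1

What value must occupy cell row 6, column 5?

Row 6 already contains {1, 2, 4, 5, 6, 8}.
Column 5 already contains {1, 2, 4, 6, 7}.
Its 3×3 block (box 5) already contains {1, 2, 4, 5, 6, 7, 8, 9}.
The only value from 1–9 not eliminated is 3, so row 6, column 5 = 3.

3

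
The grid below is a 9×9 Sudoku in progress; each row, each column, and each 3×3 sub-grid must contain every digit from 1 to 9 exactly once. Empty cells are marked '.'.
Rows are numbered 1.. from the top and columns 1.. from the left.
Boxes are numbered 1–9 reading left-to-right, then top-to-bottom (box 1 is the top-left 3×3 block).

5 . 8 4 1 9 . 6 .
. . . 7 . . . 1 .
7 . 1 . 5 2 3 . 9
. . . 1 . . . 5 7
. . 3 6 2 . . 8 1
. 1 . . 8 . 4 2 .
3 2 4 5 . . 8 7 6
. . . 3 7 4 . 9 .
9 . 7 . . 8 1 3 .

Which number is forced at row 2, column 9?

Cell row 2, column 9 itself could take any of {2, 4, 5, 8} by direct elimination.
Consider where 8 can go in column 9.
row 1, column 9 is out (row 1 already has a 8).
row 6, column 9 is out (row 6 already has a 8).
row 8, column 9 is out (box 9 already has a 8).
row 9, column 9 is out (row 9 already has a 8).
So the only cell in column 9 that can hold 8 is row 2, column 9.
Therefore row 2, column 9 = 8.

8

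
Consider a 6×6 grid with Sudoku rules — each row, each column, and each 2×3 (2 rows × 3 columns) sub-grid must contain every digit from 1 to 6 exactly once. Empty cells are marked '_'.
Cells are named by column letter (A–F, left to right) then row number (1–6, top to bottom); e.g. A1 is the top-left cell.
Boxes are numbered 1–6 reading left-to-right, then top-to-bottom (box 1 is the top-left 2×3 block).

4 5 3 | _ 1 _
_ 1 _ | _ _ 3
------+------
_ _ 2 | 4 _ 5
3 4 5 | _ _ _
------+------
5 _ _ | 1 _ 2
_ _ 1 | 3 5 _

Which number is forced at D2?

5

Cell D2 itself could take any of {2, 5, 6} by direct elimination.
Consider where 5 can go in box 2.
D1 is out (row 1 already has a 5).
F1 is out (row 1 already has a 5).
E2 is out (column E already has a 5).
So the only cell in box 2 that can hold 5 is D2.
Therefore D2 = 5.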